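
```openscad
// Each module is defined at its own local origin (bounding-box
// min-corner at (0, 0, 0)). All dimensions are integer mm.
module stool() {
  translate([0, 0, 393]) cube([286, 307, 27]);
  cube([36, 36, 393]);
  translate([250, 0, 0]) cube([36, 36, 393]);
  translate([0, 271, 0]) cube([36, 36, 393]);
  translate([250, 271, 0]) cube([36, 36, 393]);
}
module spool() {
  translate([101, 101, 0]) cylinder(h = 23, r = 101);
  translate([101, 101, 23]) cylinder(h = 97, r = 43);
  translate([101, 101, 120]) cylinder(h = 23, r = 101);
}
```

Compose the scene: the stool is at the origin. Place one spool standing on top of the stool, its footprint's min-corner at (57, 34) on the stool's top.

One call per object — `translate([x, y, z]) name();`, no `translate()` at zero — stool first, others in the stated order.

stool();
translate([57, 34, 420]) spool();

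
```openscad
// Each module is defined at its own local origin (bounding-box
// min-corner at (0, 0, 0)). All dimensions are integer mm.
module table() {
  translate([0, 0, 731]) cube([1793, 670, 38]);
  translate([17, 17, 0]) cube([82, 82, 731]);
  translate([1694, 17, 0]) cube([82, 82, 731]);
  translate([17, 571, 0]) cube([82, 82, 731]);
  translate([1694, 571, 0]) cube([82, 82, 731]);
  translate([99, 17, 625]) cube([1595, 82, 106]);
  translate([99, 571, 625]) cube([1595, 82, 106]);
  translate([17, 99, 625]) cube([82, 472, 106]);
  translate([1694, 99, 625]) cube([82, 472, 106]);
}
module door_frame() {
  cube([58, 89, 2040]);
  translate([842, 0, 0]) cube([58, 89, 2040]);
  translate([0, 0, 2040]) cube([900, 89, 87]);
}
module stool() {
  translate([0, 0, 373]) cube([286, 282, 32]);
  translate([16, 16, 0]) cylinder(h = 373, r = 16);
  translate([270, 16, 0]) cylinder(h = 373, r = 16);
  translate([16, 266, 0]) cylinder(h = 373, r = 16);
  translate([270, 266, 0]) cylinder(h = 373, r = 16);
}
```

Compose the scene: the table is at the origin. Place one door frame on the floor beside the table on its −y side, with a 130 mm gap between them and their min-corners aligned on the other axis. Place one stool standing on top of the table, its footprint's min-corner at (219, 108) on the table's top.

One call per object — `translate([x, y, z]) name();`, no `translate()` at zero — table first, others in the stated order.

table();
translate([0, -219, 0]) door_frame();
translate([219, 108, 769]) stool();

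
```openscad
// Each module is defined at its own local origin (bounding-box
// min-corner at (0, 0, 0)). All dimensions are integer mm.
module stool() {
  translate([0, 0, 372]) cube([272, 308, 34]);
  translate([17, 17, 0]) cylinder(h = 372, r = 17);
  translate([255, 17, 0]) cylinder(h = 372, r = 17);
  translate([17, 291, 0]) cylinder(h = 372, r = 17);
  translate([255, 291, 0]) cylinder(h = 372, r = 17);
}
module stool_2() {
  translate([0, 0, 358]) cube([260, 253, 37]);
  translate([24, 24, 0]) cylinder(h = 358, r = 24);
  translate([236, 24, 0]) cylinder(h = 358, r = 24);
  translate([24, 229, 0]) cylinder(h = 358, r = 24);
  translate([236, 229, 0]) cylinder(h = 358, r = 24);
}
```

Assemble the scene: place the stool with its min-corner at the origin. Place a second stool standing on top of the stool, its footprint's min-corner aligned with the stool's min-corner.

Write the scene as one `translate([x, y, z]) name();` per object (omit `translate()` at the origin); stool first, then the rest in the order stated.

stool();
translate([0, 0, 406]) stool_2();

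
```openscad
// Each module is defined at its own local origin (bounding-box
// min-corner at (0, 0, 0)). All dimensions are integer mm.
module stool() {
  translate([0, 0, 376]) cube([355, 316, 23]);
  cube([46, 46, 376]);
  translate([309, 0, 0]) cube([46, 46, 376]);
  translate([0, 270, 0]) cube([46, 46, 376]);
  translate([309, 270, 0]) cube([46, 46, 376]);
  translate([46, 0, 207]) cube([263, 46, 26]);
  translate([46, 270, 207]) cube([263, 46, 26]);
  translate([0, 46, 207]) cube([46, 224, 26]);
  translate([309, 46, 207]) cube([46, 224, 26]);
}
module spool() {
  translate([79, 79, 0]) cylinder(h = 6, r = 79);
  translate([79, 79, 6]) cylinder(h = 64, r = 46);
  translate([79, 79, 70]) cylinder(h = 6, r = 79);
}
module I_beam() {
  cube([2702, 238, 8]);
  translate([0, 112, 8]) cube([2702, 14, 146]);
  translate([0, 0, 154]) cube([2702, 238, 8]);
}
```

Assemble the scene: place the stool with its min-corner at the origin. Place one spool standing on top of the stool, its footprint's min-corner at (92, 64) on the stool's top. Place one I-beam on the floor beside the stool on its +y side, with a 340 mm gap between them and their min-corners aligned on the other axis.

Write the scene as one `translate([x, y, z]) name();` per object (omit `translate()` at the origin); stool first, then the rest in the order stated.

stool();
translate([92, 64, 399]) spool();
translate([0, 656, 0]) I_beam();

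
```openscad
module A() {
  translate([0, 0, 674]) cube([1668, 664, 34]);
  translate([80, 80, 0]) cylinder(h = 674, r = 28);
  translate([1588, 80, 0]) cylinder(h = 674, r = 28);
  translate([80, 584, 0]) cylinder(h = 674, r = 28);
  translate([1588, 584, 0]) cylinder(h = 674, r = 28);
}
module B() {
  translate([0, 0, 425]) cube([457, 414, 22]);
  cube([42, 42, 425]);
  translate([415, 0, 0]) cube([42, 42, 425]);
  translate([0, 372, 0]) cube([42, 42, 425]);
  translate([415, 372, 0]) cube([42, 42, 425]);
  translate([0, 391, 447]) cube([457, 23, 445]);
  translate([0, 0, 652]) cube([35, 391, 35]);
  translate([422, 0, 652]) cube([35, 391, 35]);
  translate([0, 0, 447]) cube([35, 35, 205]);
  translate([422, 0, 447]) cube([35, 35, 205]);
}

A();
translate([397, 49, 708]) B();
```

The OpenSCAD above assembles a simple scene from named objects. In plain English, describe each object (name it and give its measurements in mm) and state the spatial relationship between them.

A is a table with a 1668×664 mm rectangular top, 34 mm thick, top surface at z = 708 mm, supported by four round legs of 56 mm diameter, each leg's bounding box inset 52 mm from the nearest pair of top edges, running from the floor.

B is a chair. The seat is a 457×414×22 mm slab with its top at z = 447 mm, on four 42×42 mm corner legs (flush with the seat edges, standing on z = 0). A flat backrest 23 mm thick, 445 mm tall, spans the full seat width and rises from the seat top along its +y edge, rear face flush with the rear of the seat. Two armrests of 35×35 mm section run along each side from the seat's front edge to the front of the backrest, top faces 240 mm above the seat top and outer faces flush with the seat's x-edges; a 35×35 mm post under the front of each armrest stands on the seat at the front corner.

The chair is on top of the table.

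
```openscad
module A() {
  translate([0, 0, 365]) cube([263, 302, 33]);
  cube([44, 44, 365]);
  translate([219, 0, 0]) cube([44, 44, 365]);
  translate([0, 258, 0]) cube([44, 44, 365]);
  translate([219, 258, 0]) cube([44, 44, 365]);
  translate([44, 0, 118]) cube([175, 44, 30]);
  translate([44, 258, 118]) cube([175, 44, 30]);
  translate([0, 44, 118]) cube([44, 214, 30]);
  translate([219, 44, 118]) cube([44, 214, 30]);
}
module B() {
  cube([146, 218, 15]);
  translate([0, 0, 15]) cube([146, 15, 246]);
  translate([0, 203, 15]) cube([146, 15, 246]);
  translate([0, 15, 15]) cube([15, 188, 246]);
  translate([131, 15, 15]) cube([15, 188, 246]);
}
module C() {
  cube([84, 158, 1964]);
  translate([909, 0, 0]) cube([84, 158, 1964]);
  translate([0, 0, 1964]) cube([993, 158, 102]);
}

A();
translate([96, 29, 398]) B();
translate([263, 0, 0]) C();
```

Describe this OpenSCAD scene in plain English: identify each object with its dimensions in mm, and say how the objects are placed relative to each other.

A is a simple wooden stool: a rectangular seat 263 mm (x) by 302 mm (y), 33 mm thick, top face at z = 398 mm, on four square legs, each 44×44 mm in cross-section. The legs rest on z = 0, each flush with a corner of the seat. Four stretchers, 44 mm wide and 30 mm tall, connect adjacent legs with their undersides at z = 118 mm, each running between the inner faces of the legs it joins and aligned with the legs' outer faces on the other axis.

B is an open-topped rectangular box: outside dimensions 146×218×261 mm, with a uniform wall and base thickness of 15 mm. The base is a full 146×218 slab on the floor; four walls sit on top of the base. The front and back walls (the −y and +y sides) span the full width; the two side walls fit between them.

C is a rectangular door frame: two vertical jambs of 84×158 mm section, 1964 mm tall, with a clear opening 825 mm wide between their inner faces. A header 102 mm tall and 158 mm deep lies on top of the jambs and spans the full outside width.

The open box is on top of the stool. The door frame is against the stool's +x side, with their −y faces flush.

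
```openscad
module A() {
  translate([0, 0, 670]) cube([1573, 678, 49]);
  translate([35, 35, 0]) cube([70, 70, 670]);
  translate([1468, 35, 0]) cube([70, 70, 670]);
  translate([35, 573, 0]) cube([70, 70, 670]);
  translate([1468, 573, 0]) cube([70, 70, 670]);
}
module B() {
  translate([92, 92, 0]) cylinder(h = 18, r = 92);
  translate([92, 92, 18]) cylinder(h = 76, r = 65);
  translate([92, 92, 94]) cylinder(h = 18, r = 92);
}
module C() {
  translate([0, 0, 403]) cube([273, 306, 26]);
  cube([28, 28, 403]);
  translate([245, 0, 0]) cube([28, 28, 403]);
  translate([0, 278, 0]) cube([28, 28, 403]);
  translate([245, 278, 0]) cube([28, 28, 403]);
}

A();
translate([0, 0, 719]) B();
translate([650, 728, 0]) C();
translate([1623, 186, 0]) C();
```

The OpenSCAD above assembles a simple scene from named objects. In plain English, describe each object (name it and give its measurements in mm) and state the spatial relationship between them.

A is a table: top 1573 mm (x) × 678 mm (y), 49 mm thick, upper face at z = 719 mm, on four 70×70 mm square legs, each inset 35 mm from the nearest pair of top edges, running from z = 0 to the bottom of the top.

B is a spool: two coaxial disc flanges of radius 92 mm and thickness 18 mm, joined by a core cylinder of radius 65 mm and height 76 mm. The lower flange rests on z = 0 and the three cylinders share a vertical axis.

C is a four-legged stool. The seat is 273×306 mm, 26 mm thick, top at z = 429 mm. It stands on four square legs, each 28×28 mm in cross-section, from z = 0 to the seat underside, each flush with a corner of the seat.

The spool is on top of the table. Two stools sit around the table at the +y, +x sides.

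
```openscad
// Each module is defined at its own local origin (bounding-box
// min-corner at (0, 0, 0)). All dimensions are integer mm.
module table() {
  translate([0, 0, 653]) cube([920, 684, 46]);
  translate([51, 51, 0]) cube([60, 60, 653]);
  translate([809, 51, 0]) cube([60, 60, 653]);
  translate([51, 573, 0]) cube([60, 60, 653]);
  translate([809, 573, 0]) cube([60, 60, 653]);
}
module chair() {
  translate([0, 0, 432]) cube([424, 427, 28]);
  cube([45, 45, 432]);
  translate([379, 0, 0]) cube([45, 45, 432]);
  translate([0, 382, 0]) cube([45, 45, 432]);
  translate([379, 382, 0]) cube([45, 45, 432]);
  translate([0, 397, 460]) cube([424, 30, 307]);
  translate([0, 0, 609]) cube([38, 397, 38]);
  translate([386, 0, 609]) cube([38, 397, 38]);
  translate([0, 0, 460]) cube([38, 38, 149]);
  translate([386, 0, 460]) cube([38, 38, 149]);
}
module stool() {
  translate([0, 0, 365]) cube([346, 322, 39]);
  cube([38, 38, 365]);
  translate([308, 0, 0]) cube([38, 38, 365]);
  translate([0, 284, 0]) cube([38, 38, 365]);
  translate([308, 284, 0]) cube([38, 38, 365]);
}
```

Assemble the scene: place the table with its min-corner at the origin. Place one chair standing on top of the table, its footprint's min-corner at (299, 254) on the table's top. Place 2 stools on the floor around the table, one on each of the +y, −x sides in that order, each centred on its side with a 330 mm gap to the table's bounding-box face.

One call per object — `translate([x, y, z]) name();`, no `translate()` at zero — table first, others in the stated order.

table();
translate([299, 254, 699]) chair();
translate([287, 1014, 0]) stool();
translate([-676, 181, 0]) stool();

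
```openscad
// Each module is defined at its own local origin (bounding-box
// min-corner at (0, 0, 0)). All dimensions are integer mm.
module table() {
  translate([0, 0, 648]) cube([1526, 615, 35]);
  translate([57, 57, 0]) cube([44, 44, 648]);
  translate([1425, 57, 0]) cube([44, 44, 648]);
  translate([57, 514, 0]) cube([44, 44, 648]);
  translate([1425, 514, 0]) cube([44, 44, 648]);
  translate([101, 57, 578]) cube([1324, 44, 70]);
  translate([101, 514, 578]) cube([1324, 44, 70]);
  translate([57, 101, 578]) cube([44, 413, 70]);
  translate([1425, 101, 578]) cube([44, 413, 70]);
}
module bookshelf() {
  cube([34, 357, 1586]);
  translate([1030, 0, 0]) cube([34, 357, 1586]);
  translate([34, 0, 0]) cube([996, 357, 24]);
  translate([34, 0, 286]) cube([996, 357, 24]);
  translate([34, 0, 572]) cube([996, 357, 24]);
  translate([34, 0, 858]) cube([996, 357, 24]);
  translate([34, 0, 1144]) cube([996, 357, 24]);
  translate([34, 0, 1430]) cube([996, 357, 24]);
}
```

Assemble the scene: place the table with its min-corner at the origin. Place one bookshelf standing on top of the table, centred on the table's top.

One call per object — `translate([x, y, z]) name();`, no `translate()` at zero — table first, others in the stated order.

table();
translate([231, 129, 683]) bookshelf();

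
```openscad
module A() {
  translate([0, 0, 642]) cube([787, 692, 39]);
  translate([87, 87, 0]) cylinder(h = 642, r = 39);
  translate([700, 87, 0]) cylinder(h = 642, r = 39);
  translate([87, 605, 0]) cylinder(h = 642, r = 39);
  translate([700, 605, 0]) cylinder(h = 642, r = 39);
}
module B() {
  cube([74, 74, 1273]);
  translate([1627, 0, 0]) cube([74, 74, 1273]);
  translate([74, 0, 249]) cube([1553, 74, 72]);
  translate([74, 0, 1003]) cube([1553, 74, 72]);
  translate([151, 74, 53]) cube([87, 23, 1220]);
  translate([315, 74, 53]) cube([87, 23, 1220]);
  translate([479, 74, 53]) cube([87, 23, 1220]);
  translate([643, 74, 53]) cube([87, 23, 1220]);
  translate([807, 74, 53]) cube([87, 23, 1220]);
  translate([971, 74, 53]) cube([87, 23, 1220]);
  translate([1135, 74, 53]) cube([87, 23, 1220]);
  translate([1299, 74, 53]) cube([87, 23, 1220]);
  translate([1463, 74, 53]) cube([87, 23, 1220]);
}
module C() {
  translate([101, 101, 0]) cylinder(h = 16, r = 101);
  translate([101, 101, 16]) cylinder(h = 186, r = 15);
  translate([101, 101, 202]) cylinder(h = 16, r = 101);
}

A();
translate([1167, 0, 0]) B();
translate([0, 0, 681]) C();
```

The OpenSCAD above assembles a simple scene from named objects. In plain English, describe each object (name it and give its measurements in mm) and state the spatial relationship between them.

A is a table with a 787×692 mm rectangular top, 39 mm thick, top surface at z = 681 mm, supported by four round legs of 78 mm diameter, each leg's bounding box inset 48 mm from the nearest pair of top edges, running from the floor.

B is a fence section. Two 74×74 mm posts, 1273 mm tall, stand on the floor with a clear span of 1553 mm between their inner faces. Two horizontal rails of 74×72 mm section span the gap between the posts with their undersides at z = 249 mm and z = 1003 mm, flush with the posts' −y face. 9 pickets, each 87 mm wide, 23 mm thick and 1220 mm tall, are fixed to the +y face of the rails with their bottoms at z = 53 mm, evenly spaced across the span with equal gaps (rounded down to the nearest mm) at the −x end and between each pair — any rounding remainder accumulates at the +x end.

C is a spool: two coaxial disc flanges of radius 101 mm and thickness 16 mm, joined by a core cylinder of radius 15 mm and height 186 mm. The lower flange rests on z = 0 and the three cylinders share a vertical axis.

The fence section is on the floor beside the table on its +x side. The spool is on top of the table.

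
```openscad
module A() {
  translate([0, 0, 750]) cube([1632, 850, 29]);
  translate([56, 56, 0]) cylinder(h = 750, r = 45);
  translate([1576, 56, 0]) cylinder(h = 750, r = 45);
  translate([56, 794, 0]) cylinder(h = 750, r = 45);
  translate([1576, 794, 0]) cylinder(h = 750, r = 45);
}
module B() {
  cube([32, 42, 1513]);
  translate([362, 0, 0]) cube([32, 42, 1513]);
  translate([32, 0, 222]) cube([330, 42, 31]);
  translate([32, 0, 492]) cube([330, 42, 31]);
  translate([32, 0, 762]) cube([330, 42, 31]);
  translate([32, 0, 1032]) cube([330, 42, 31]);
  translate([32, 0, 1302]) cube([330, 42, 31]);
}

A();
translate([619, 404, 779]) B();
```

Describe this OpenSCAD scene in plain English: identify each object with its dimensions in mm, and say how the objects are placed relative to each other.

A is a table with a 1632×850 mm rectangular top, 29 mm thick, top surface at z = 779 mm, supported by four round legs of 90 mm diameter, each leg's bounding box inset 11 mm from the nearest pair of top edges, running from the floor.

B is a wooden ladder with two side rails of 32×42 mm section and 1513 mm height, set 394 mm apart overall. Between them run 5 rectangular rungs (42 mm deep, 31 mm thick), front faces flush with the rails' −y face. The bottom of the first rung is 222 mm above the floor and each subsequent rung is 270 mm higher than the one below.

The ladder is on top of the table, centred.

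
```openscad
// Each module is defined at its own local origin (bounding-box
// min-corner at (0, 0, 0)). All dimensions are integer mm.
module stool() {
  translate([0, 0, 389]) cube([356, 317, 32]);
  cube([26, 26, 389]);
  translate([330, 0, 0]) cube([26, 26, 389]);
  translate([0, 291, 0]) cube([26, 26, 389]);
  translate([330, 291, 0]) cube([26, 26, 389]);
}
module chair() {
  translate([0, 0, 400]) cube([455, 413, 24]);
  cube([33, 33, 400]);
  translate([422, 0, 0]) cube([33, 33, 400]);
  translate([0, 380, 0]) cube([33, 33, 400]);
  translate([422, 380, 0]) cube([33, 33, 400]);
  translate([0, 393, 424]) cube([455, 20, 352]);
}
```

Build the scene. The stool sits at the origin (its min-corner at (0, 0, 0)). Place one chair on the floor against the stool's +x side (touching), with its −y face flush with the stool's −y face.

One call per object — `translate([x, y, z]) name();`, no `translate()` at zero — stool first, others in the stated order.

stool();
translate([356, 0, 0]) chair();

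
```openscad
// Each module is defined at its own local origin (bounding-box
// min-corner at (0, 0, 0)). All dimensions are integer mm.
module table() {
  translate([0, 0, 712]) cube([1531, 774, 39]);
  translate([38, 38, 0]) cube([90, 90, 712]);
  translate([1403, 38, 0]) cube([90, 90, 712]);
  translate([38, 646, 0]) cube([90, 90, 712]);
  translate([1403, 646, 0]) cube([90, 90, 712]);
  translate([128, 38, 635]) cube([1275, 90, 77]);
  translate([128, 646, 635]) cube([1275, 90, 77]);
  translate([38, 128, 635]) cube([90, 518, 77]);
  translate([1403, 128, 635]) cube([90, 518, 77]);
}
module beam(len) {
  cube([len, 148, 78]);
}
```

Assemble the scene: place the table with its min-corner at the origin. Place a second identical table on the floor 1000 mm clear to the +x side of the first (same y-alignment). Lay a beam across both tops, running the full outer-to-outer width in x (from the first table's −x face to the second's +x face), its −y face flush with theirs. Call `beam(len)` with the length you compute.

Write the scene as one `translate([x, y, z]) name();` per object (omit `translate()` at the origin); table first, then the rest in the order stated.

table();
translate([2531, 0, 0]) table();
translate([0, 0, 751]) beam(4062);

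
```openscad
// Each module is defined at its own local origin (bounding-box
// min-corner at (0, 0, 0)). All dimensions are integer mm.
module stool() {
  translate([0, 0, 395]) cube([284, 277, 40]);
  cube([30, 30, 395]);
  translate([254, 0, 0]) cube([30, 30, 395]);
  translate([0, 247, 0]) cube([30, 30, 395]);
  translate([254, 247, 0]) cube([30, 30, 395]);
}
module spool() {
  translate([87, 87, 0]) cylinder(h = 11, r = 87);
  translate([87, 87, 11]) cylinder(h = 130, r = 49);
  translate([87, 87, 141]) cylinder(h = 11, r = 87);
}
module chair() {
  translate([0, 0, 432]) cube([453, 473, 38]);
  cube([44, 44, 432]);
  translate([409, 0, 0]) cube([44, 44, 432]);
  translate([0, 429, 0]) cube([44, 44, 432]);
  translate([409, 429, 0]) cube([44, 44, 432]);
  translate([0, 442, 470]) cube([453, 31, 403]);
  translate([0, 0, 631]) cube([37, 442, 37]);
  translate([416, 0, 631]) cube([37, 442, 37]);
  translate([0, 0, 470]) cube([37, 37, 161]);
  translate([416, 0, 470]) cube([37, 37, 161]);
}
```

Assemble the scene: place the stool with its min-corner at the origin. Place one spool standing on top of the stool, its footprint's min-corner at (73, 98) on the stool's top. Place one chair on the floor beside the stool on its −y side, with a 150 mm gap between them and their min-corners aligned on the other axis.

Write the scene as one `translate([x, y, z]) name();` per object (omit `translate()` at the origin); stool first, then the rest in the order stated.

stool();
translate([73, 98, 435]) spool();
translate([0, -623, 0]) chair();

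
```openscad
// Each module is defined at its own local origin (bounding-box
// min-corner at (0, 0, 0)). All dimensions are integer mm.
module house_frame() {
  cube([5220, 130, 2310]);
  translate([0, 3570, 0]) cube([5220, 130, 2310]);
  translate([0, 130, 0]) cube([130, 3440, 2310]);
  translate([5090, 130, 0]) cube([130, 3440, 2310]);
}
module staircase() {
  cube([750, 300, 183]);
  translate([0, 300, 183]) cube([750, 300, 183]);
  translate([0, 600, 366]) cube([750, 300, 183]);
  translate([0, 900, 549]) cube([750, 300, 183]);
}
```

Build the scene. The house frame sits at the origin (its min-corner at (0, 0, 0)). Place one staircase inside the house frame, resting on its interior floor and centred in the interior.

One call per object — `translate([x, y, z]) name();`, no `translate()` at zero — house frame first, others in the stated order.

house_frame();
translate([2235, 1250, 0]) staircase();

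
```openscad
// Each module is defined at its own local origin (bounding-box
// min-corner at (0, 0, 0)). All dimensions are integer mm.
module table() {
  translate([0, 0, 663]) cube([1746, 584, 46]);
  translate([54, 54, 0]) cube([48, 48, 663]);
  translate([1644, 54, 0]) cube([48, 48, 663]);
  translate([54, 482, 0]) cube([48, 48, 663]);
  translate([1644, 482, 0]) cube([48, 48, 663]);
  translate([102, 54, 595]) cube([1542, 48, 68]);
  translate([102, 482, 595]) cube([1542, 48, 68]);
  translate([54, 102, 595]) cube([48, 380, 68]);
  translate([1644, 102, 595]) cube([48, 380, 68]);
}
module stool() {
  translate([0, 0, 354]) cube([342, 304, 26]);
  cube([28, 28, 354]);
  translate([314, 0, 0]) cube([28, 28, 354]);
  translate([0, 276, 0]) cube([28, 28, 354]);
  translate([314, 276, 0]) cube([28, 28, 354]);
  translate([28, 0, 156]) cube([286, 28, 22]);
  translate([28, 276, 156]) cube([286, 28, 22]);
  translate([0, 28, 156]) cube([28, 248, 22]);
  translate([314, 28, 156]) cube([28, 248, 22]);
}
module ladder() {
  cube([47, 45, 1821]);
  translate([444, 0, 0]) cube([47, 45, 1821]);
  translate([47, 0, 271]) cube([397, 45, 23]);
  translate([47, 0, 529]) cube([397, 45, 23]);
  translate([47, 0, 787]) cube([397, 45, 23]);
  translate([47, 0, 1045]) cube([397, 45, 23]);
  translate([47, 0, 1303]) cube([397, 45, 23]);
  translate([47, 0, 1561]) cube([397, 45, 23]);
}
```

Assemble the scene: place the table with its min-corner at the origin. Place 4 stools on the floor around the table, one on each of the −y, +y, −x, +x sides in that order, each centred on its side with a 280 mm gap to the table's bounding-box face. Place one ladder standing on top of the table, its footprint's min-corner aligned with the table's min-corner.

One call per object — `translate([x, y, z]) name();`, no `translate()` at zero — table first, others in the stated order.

table();
translate([702, -584, 0]) stool();
translate([702, 864, 0]) stool();
translate([-622, 140, 0]) stool();
translate([2026, 140, 0]) stool();
translate([0, 0, 709]) ladder();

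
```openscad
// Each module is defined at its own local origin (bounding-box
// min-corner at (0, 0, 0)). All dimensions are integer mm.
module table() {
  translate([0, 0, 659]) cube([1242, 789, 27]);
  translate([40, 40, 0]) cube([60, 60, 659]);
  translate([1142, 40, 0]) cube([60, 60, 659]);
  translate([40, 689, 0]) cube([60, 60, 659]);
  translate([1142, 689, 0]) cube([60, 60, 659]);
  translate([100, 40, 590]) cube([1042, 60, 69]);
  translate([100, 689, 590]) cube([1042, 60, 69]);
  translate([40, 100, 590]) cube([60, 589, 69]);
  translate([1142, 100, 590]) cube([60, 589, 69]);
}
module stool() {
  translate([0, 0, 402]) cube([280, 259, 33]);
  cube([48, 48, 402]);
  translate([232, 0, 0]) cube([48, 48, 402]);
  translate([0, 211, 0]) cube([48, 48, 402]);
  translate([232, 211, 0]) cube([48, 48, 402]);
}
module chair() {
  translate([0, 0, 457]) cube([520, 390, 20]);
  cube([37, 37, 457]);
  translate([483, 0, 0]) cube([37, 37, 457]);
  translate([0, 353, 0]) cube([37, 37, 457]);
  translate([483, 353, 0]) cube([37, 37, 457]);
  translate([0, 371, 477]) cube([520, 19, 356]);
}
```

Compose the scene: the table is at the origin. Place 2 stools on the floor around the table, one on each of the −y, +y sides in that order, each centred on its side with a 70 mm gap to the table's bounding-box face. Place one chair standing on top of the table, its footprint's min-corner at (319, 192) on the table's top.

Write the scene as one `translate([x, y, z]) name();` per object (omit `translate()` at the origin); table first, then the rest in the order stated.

table();
translate([481, -329, 0]) stool();
translate([481, 859, 0]) stool();
translate([319, 192, 686]) chair();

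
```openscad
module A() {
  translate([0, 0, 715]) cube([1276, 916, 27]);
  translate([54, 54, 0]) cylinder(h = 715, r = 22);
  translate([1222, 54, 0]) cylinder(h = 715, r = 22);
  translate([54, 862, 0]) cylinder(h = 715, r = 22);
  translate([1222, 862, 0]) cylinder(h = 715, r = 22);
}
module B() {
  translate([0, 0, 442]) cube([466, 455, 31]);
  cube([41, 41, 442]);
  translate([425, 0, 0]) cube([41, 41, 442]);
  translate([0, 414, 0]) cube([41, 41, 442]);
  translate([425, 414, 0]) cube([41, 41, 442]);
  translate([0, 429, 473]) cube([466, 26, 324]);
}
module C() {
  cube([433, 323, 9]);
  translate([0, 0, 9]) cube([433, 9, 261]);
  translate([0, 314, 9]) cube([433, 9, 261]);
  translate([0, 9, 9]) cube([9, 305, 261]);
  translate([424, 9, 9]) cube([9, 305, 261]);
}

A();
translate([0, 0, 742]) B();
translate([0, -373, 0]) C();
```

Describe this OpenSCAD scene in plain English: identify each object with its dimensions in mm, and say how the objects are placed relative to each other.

A is a rectangular dining table. The top is 1276×916×27 mm with its upper surface at z = 742 mm. It stands on four round legs of 44 mm diameter, each leg's bounding box inset 32 mm from the nearest pair of top edges, running from the floor to the underside of the top.

B is a chair: 466×455 mm seat, 31 mm thick, top at z = 473 mm, on four 41 mm square corner legs flush with the seat edges. A 26 mm thick backrest slab spans the full seat width, extending 324 mm above the seat top, its back face flush with the seat's +y edge.

C is an open storage box with external size 433×323×270 mm and wall thickness 9 mm (the base is also 9 mm thick). The base covers the whole footprint; the four walls stand on the base, with the y-facing walls full-width and the x-facing walls fitting between their inner faces.

The chair is on top of the table. The open box is on the floor beside the table on its −y side.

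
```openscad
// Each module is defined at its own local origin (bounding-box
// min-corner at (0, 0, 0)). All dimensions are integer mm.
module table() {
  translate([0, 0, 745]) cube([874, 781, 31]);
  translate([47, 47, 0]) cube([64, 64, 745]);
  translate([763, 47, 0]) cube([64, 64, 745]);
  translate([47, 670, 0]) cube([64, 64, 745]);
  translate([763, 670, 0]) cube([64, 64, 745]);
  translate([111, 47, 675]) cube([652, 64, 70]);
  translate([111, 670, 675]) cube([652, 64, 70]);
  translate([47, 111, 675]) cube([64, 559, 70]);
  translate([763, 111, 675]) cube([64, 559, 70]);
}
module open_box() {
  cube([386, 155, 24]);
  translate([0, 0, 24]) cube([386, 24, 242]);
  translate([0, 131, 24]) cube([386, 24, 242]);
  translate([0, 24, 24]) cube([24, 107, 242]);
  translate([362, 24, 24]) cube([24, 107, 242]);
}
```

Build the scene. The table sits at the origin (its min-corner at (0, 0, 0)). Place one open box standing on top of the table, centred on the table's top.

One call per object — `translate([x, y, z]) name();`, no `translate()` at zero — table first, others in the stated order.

table();
translate([244, 313, 776]) open_box();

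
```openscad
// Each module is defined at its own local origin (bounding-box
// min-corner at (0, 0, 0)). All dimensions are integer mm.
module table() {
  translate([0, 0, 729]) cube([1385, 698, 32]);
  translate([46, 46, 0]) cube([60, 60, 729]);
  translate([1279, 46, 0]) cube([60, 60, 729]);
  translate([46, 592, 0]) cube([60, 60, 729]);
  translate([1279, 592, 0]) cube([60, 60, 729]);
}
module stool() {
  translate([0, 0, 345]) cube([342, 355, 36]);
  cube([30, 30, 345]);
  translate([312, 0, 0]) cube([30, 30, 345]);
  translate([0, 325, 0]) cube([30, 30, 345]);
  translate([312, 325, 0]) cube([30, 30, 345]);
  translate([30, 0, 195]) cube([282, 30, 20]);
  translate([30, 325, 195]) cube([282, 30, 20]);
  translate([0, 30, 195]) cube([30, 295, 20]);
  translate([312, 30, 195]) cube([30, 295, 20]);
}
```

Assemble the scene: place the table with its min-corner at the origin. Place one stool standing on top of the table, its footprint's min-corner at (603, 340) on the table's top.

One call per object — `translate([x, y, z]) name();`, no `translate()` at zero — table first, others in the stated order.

table();
translate([603, 340, 761]) stool();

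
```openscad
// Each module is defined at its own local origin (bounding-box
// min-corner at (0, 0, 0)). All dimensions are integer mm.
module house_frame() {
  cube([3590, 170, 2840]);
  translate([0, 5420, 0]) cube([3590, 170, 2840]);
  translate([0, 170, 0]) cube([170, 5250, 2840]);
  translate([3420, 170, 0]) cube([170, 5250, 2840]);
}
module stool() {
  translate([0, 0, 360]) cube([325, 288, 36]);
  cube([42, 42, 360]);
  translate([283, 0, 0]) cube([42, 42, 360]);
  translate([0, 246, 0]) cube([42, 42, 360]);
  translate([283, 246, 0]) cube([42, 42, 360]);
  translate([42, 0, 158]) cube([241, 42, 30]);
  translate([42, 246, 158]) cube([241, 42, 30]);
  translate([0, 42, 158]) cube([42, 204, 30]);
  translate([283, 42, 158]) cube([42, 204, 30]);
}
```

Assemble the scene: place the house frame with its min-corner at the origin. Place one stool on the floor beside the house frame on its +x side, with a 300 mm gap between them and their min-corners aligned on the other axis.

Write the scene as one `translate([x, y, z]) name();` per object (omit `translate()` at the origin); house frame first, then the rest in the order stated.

house_frame();
translate([3890, 0, 0]) stool();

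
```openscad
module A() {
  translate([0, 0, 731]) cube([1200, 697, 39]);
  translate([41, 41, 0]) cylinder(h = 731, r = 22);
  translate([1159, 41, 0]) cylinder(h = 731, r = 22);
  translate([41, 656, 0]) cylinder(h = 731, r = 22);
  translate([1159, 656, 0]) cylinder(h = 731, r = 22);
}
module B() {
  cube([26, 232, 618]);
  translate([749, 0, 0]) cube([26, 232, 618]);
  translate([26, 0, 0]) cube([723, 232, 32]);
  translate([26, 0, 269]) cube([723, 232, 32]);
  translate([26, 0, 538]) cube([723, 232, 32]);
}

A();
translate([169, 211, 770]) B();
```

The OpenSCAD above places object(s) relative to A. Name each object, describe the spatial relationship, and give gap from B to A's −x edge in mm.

A is a table. B is a bookshelf. The bookshelf is on top of the table. The gap from the bookshelf to the table's −x edge is 169 mm.

The bookshelf's min-x is at 169; the table's min-x is 0; gap = 169 mm.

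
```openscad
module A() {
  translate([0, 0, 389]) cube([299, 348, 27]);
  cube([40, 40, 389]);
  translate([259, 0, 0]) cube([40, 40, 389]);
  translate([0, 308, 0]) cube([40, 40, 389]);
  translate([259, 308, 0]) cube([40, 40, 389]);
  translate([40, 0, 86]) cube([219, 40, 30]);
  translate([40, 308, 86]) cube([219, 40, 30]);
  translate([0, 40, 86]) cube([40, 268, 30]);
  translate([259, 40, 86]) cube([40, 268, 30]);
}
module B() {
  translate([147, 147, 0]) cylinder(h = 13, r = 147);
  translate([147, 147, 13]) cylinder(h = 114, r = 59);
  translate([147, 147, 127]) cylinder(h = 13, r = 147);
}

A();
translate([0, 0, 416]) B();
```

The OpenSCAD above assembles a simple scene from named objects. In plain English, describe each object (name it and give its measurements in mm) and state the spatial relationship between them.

A is a four-legged stool. The seat is a 299×348×27 mm slab whose top surface is at z = 416 mm; four square legs, each 40×40 mm in cross-section, run from the floor (z = 0) to the underside of the seat, each flush with a corner of the seat. Four stretchers, 40 mm wide and 30 mm tall, connect adjacent legs with their undersides at z = 86 mm, each running between the inner faces of the legs it joins and aligned with the legs' outer faces on the other axis.

B is a spool: two coaxial disc flanges of radius 147 mm and thickness 13 mm, joined by a core cylinder of radius 59 mm and height 114 mm. The lower flange rests on z = 0 and the three cylinders share a vertical axis.

The spool is on top of the stool.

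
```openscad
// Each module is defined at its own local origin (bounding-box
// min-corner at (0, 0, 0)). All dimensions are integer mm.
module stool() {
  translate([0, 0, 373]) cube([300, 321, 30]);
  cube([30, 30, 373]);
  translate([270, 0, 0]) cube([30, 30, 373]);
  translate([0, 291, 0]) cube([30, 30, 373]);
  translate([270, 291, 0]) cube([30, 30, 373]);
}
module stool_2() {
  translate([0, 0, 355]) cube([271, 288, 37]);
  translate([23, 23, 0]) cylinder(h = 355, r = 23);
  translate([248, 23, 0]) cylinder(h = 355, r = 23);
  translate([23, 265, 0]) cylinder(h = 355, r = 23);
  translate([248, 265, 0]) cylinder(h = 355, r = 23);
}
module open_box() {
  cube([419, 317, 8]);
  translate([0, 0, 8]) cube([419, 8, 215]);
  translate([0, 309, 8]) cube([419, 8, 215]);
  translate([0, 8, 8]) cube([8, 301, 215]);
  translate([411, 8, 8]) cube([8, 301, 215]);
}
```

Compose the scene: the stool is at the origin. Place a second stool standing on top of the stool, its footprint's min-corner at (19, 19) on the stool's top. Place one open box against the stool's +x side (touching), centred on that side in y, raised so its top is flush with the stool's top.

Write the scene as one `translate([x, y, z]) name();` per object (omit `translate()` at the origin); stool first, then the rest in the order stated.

stool();
translate([19, 19, 403]) stool_2();
translate([300, 2, 180]) open_box();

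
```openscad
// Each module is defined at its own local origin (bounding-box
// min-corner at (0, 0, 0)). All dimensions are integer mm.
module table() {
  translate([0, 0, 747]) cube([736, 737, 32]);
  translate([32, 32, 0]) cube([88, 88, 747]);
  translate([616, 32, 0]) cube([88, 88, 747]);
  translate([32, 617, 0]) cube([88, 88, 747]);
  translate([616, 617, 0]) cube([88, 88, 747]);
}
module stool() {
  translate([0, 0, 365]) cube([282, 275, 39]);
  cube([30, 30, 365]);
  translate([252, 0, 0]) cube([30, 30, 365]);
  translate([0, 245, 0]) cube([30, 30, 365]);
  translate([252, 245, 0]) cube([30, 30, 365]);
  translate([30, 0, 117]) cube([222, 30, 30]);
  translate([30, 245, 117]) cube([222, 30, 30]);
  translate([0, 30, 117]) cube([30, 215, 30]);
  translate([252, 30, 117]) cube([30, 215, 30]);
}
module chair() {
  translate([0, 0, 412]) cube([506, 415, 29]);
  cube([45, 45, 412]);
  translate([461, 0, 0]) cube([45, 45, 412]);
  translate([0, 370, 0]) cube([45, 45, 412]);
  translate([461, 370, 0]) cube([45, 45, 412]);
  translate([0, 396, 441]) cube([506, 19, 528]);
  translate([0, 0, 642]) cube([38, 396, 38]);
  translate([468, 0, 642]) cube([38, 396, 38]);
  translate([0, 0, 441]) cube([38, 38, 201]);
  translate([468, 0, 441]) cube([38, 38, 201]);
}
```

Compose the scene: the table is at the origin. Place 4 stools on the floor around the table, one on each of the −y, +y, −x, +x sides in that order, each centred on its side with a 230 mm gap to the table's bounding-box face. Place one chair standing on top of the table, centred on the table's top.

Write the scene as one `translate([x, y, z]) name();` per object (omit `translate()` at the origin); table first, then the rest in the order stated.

table();
translate([227, -505, 0]) stool();
translate([227, 967, 0]) stool();
translate([-512, 231, 0]) stool();
translate([966, 231, 0]) stool();
translate([115, 161, 779]) chair();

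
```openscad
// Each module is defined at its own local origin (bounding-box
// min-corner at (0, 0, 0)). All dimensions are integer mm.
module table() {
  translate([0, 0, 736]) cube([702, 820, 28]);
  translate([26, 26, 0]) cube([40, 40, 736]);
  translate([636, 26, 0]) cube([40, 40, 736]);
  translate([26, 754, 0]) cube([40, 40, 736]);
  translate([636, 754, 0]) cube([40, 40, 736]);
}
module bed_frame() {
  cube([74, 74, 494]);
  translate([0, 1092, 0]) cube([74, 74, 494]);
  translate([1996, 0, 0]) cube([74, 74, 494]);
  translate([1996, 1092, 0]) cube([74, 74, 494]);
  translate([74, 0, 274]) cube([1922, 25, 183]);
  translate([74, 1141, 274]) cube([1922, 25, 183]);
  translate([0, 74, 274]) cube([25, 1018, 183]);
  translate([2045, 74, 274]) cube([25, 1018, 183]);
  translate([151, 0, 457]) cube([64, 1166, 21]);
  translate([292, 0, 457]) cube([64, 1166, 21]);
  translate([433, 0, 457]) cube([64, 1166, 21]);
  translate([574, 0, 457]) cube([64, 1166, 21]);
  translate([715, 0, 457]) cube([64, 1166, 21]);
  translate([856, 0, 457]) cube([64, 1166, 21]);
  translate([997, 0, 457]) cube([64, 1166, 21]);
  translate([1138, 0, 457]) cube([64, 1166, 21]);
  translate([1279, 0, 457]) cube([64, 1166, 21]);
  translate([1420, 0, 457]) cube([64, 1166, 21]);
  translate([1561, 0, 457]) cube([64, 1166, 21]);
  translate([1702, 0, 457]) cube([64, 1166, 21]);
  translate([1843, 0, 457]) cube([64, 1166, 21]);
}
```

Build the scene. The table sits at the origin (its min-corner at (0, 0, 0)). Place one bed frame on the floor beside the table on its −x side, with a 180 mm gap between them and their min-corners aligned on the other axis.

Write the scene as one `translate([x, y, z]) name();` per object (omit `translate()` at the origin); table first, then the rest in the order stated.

table();
translate([-2250, 0, 0]) bed_frame();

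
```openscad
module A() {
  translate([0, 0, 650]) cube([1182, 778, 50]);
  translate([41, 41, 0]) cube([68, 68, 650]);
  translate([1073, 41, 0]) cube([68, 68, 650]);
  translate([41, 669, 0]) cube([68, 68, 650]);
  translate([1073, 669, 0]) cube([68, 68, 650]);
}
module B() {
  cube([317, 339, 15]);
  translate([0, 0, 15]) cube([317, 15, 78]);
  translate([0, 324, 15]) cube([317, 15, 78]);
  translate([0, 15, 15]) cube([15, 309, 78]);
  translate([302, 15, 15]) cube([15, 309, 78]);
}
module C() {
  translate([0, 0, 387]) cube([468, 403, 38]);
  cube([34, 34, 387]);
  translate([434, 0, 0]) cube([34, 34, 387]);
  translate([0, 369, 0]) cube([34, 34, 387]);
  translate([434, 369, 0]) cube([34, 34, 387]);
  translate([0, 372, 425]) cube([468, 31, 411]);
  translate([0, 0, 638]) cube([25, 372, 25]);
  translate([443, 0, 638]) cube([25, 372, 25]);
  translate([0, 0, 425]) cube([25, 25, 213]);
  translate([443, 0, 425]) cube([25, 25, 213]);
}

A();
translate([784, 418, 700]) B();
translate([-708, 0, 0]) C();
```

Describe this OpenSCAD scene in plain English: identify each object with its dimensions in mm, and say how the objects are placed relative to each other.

A is a table with a 1182×778 mm rectangular top, 50 mm thick, top surface at z = 700 mm, supported by four 68×68 mm square legs, each inset 41 mm from the nearest pair of top edges, running from the floor.

B is an open-topped rectangular box: outside dimensions 317×339×93 mm, with a uniform wall and base thickness of 15 mm. The base is a full 317×339 slab on the floor; four walls sit on top of the base. The front and back walls (the −y and +y sides) span the full width; the two side walls fit between them.

C is a chair: 468×403 mm seat, 38 mm thick, top at z = 425 mm, on four 34 mm square corner legs flush with the seat edges. A 31 mm thick backrest slab spans the full seat width, extending 411 mm above the seat top, its back face flush with the seat's +y edge. Two armrests of 25×25 mm section run along each side from the seat's front edge to the front of the backrest, top faces 238 mm above the seat top and outer faces flush with the seat's x-edges; a 25×25 mm post under the front of each armrest stands on the seat at the front corner.

The open box is on top of the table. The chair is on the floor beside the table on its −x side.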